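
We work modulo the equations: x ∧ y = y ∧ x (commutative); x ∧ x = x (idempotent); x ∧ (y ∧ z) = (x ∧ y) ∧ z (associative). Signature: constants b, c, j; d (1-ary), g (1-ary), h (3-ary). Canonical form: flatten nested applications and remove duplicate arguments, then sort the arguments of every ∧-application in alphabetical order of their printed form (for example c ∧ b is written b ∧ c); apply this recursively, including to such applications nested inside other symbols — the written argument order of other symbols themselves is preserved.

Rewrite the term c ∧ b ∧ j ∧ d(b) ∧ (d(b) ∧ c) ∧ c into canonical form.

Answer: b ∧ c ∧ d(b) ∧ j

Derivation:
Merge nested applications:  c ∧ b ∧ j ∧ d(b) ∧ d(b) ∧ c ∧ c
Idempotence:  drop duplicate d(b), c, c
Order the arguments:  b ∧ c ∧ d(b) ∧ j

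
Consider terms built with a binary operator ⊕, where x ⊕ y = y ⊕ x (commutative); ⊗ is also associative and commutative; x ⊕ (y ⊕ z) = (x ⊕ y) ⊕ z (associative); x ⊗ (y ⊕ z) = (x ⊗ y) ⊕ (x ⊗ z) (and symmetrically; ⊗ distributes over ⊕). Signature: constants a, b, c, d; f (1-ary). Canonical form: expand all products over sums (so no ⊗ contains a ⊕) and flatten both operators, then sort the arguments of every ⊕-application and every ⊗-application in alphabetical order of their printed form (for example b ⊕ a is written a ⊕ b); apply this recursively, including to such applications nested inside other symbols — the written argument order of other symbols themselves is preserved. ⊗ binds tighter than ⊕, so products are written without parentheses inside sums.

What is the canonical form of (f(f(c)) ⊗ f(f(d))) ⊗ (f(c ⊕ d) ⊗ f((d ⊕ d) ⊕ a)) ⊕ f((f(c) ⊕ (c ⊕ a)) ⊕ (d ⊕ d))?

Answer: f(a ⊕ c ⊕ d ⊕ d ⊕ f(c)) ⊕ f(a ⊕ d ⊕ d) ⊗ f(c ⊕ d) ⊗ f(f(c)) ⊗ f(f(d))

Derivation:
Flatten:  f(a ⊕ d ⊕ d) ⊗ f(c ⊕ d) ⊗ f(f(c)) ⊗ f(f(d)) ⊕ f(a ⊕ c ⊕ d ⊕ d ⊕ f(c))
Order the arguments:  f(a ⊕ c ⊕ d ⊕ d ⊕ f(c)) ⊕ f(a ⊕ d ⊕ d) ⊗ f(c ⊕ d) ⊗ f(f(c)) ⊗ f(f(d))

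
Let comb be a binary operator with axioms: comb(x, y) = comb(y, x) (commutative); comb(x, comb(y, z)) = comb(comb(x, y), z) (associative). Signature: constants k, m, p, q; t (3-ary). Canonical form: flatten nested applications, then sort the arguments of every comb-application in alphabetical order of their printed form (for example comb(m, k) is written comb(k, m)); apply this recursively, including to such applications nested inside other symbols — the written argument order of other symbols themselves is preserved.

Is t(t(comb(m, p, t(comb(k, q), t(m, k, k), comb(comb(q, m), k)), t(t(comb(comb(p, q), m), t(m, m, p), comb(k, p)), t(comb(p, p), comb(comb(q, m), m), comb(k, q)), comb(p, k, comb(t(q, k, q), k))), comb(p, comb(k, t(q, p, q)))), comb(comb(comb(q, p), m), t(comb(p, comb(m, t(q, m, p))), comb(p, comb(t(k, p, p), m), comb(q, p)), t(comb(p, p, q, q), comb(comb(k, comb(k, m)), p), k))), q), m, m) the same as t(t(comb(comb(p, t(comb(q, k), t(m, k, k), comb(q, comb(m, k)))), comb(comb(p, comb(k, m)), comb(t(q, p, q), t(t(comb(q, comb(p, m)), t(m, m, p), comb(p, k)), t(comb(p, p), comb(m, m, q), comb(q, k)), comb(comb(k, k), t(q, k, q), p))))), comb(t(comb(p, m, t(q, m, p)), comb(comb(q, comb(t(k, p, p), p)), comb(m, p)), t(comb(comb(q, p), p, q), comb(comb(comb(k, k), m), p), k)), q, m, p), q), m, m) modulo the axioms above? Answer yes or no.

Answer: yes — both canonical forms are t(t(comb(k, m, p, p, t(comb(k, q), t(m, k, k), comb(k, m, q)), t(q, p, q), t(t(comb(m, p, q), t(m, m, p), comb(k, p)), t(comb(p, p), comb(m, m, q), comb(k, q)), comb(k, k, p, t(q, k, q)))), comb(m, p, q, t(comb(m, p, t(q, m, p)), comb(m, p, p, q, t(k, p, p)), t(comb(p, p, q, q), comb(k, k, m, p), k))), q), m, m)

Derivation:
Left:  t(t(comb(m, p, t(comb(k, q), t(m, k, k), comb(comb(q, m), k)), t(t(comb(comb(p, q), m), t(m, m, p), comb(k, p)), t(comb(p, p), comb(comb(q, m), m), comb(k, q)), comb(p, k, comb(t(q, k, q), k))), comb(p, comb(k, t(q, p, q)))), comb(comb(comb(q, p), m), t(comb(p, comb(m, t(q, m, p))), comb(p, comb(t(k, p, p), m), comb(q, p)), t(comb(p, p, q, q), comb(comb(k, comb(k, m)), p), k))), q), m, m)
  Focus inside:  comb(m, p, t(comb(k, q), t(m, k, k), comb(comb(q, m), k)), t(t(comb(comb(p, q), m), t(m, m, p), comb(k, p)), t(comb(p, p), comb(comb(q, m), m), comb(k, q)), comb(p, k, comb(t(q, k, q), k))), comb(p, comb(k, t(q, p, q))))
  Merge nested applications:  comb(m, p, t(comb(k, q), t(m, k, k), comb(comb(q, m), k)), t(t(comb(comb(p, q), m), t(m, m, p), comb(k, p)), t(comb(p, p), comb(comb(q, m), m), comb(k, q)), comb(p, k, comb(t(q, k, q), k))), p, k, t(q, p, q))
  Canonicalize subterm:  t(comb(k, q), t(m, k, k), comb(comb(q, m), k))  →  t(comb(k, q), t(m, k, k), comb(k, m, q))
  Simplify inside:  t(t(comb(comb(p, q), m), t(m, m, p), comb(k, p)), t(comb(p, p), comb(comb(q, m), m), comb(k, q)), comb(p, k, comb(t(q, k, q), k)))  →  t(t(comb(m, p, q), t(m, m, p), comb(k, p)), t(comb(p, p), comb(m, m, q), comb(k, q)), comb(k, k, p, t(q, k, q)))
  Sort arguments:  comb(k, m, p, p, t(comb(k, q), t(m, k, k), comb(k, m, q)), t(q, p, q), t(t(comb(m, p, q), t(m, m, p), comb(k, p)), t(comb(p, p), comb(m, m, q), comb(k, q)), comb(k, k, p, t(q, k, q))))
  Put back:  t(t(comb(k, m, p, p, t(comb(k, q), t(m, k, k), comb(k, m, q)), t(q, p, q), t(t(comb(m, p, q), t(m, m, p), comb(k, p)), t(comb(p, p), comb(m, m, q), comb(k, q)), comb(k, k, p, t(q, k, q)))), comb(m, p, q, t(comb(m, p, t(q, m, p)), comb(m, p, p, q, t(k, p, p)), t(comb(p, p, q, q), comb(k, k, m, p), k))), q), m, m)
Right:  t(t(comb(comb(p, t(comb(q, k), t(m, k, k), comb(q, comb(m, k)))), comb(comb(p, comb(k, m)), comb(t(q, p, q), t(t(comb(q, comb(p, m)), t(m, m, p), comb(p, k)), t(comb(p, p), comb(m, m, q), comb(q, k)), comb(comb(k, k), t(q, k, q), p))))), comb(t(comb(p, m, t(q, m, p)), comb(comb(q, comb(t(k, p, p), p)), comb(m, p)), t(comb(comb(q, p), p, q), comb(comb(comb(k, k), m), p), k)), q, m, p), q), m, m)
  Focus inside:  comb(comb(p, t(comb(q, k), t(m, k, k), comb(q, comb(m, k)))), comb(comb(p, comb(k, m)), comb(t(q, p, q), t(t(comb(q, comb(p, m)), t(m, m, p), comb(p, k)), t(comb(p, p), comb(m, m, q), comb(q, k)), comb(comb(k, k), t(q, k, q), p)))))
  Flatten:  comb(p, t(comb(q, k), t(m, k, k), comb(q, comb(m, k))), p, k, m, t(q, p, q), t(t(comb(q, comb(p, m)), t(m, m, p), comb(p, k)), t(comb(p, p), comb(m, m, q), comb(q, k)), comb(comb(k, k), t(q, k, q), p)))
  Inside:  t(comb(q, k), t(m, k, k), comb(q, comb(m, k)))  →  t(comb(k, q), t(m, k, k), comb(k, m, q))
  Simplify inside:  t(t(comb(q, comb(p, m)), t(m, m, p), comb(p, k)), t(comb(p, p), comb(m, m, q), comb(q, k)), comb(comb(k, k), t(q, k, q), p))  →  t(t(comb(m, p, q), t(m, m, p), comb(k, p)), t(comb(p, p), comb(m, m, q), comb(k, q)), comb(k, k, p, t(q, k, q)))
  Sort:  comb(k, m, p, p, t(comb(k, q), t(m, k, k), comb(k, m, q)), t(q, p, q), t(t(comb(m, p, q), t(m, m, p), comb(k, p)), t(comb(p, p), comb(m, m, q), comb(k, q)), comb(k, k, p, t(q, k, q))))
  Reassemble:  t(t(comb(k, m, p, p, t(comb(k, q), t(m, k, k), comb(k, m, q)), t(q, p, q), t(t(comb(m, p, q), t(m, m, p), comb(k, p)), t(comb(p, p), comb(m, m, q), comb(k, q)), comb(k, k, p, t(q, k, q)))), comb(m, p, q, t(comb(m, p, t(q, m, p)), comb(m, p, p, q, t(k, p, p)), t(comb(p, p, q, q), comb(k, k, m, p), k))), q), m, m)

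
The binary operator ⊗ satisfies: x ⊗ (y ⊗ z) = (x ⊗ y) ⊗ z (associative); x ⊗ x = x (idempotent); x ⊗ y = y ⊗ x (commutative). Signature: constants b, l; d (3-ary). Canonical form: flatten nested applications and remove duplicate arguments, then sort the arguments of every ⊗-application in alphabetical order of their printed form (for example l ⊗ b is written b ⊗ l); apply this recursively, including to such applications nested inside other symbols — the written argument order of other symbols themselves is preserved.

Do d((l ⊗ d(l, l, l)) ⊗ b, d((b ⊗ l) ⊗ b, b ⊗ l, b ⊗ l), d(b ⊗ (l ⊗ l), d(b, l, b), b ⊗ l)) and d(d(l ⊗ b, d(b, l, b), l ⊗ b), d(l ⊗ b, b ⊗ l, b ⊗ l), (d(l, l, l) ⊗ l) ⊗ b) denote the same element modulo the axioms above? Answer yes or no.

Answer: no — d(b ⊗ d(l, l, l) ⊗ l, d(b ⊗ l, b ⊗ l, b ⊗ l), d(b ⊗ l, d(b, l, b), b ⊗ l)) vs d(d(b ⊗ l, d(b, l, b), b ⊗ l), d(b ⊗ l, b ⊗ l, b ⊗ l), b ⊗ d(l, l, l) ⊗ l)

Derivation:
Left:  d((l ⊗ d(l, l, l)) ⊗ b, d((b ⊗ l) ⊗ b, b ⊗ l, b ⊗ l), d(b ⊗ (l ⊗ l), d(b, l, b), b ⊗ l))
  Work inside:  (l ⊗ d(l, l, l)) ⊗ b
  Merge nested applications:  l ⊗ d(l, l, l) ⊗ b
  Order the arguments:  b ⊗ d(l, l, l) ⊗ l
  Put back:  d(b ⊗ d(l, l, l) ⊗ l, d(b ⊗ l, b ⊗ l, b ⊗ l), d(b ⊗ l, d(b, l, b), b ⊗ l))
Right:  d(d(l ⊗ b, d(b, l, b), l ⊗ b), d(l ⊗ b, b ⊗ l, b ⊗ l), (d(l, l, l) ⊗ l) ⊗ b)
  Work inside:  (d(l, l, l) ⊗ l) ⊗ b
  Un-nest:  d(l, l, l) ⊗ l ⊗ b
  Order the arguments:  b ⊗ d(l, l, l) ⊗ l
  Put back:  d(d(b ⊗ l, d(b, l, b), b ⊗ l), d(b ⊗ l, b ⊗ l, b ⊗ l), b ⊗ d(l, l, l) ⊗ l)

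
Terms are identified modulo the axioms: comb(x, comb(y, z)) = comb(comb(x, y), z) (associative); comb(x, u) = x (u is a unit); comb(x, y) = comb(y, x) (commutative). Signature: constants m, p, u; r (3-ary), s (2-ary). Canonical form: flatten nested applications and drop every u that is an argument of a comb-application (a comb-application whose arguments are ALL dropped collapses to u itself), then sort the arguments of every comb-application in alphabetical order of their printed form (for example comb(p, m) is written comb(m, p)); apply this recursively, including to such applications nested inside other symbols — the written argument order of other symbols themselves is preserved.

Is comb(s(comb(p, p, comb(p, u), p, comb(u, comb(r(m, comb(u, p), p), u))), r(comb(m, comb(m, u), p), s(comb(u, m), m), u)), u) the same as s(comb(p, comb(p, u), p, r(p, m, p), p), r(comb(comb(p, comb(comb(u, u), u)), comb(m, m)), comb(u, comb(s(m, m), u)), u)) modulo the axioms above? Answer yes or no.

Left:  comb(s(comb(p, p, comb(p, u), p, comb(u, comb(r(m, comb(u, p), p), u))), r(comb(m, comb(m, u), p), s(comb(u, m), m), u)), u)
  Canonicalize subterm:  s(comb(p, p, comb(p, u), p, comb(u, comb(r(m, comb(u, p), p), u))), r(comb(m, comb(m, u), p), s(comb(u, m), m), u))  →  s(comb(p, p, p, p, r(m, p, p)), r(comb(m, m, p), s(m, m), u))
  Unit:  drop u
  Order the arguments:  s(comb(p, p, p, p, r(m, p, p)), r(comb(m, m, p), s(m, m), u))
Right:  s(comb(p, comb(p, u), p, r(p, m, p), p), r(comb(comb(p, comb(comb(u, u), u)), comb(m, m)), comb(u, comb(s(m, m), u)), u))
  Focus inside:  comb(comb(p, comb(comb(u, u), u)), comb(m, m))
  Flatten:  comb(p, u, u, u, m, m)
  Drop the unit:  drop u (×3)
  Order the arguments:  comb(m, m, p)
  Rebuild:  s(comb(p, p, p, p, r(p, m, p)), r(comb(m, m, p), s(m, m), u))

Answer: no — s(comb(p, p, p, p, r(m, p, p)), r(comb(m, m, p), s(m, m), u)) vs s(comb(p, p, p, p, r(p, m, p)), r(comb(m, m, p), s(m, m), u))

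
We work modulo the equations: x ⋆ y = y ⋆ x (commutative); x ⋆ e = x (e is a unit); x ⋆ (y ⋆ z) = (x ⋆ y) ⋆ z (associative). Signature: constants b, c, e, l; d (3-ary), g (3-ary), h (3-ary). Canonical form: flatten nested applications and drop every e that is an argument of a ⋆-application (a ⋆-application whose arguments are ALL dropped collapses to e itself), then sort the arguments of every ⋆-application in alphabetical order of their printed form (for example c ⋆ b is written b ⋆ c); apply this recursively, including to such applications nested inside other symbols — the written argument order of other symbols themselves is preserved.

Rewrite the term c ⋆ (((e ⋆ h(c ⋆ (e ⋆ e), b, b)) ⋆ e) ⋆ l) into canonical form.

Answer: c ⋆ h(c, b, b) ⋆ l

Derivation:
Flatten:  c ⋆ e ⋆ h(c ⋆ (e ⋆ e), b, b) ⋆ e ⋆ l
Canonicalize subterm:  h(c ⋆ (e ⋆ e), b, b)  →  h(c, b, b)
Drop the unit:  drop e (×2)
Sort:  c ⋆ h(c, b, b) ⋆ l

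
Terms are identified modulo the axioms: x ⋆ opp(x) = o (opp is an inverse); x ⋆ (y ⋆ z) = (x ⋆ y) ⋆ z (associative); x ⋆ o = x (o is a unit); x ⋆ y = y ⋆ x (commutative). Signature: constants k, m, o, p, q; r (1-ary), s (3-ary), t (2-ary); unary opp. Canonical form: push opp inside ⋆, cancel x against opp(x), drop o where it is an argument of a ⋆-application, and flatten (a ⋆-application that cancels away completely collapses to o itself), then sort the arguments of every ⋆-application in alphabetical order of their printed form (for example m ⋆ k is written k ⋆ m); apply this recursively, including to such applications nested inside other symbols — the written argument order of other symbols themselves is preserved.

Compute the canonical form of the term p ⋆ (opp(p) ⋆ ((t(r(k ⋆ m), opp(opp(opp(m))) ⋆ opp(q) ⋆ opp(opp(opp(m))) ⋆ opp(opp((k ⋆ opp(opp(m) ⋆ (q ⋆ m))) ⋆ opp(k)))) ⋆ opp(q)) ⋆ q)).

Push opp inside:  distribute opp over ⋆ and collapse double opp
Cancel inverse pairs:  p cancels; q cancels
Collect terms:  t(r(k ⋆ m), opp(m) ⋆ opp(m) ⋆ opp(q) ⋆ opp(q))

Answer: t(r(k ⋆ m), opp(m) ⋆ opp(m) ⋆ opp(q) ⋆ opp(q))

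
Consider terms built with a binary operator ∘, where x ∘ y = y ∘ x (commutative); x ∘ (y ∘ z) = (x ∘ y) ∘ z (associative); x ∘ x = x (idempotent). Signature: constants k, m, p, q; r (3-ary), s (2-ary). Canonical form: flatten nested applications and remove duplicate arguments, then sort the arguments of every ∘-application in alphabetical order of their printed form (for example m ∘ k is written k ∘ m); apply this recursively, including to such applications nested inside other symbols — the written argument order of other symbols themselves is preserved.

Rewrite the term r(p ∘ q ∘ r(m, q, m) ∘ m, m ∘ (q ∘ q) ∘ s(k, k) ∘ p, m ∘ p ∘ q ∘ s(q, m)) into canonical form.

Answer: r(m ∘ p ∘ q ∘ r(m, q, m), m ∘ p ∘ q ∘ s(k, k), m ∘ p ∘ q ∘ s(q, m))

Derivation:
Work inside:  m ∘ (q ∘ q) ∘ s(k, k) ∘ p
Un-nest:  m ∘ q ∘ q ∘ s(k, k) ∘ p
Idempotence:  drop duplicate q
Order the arguments:  m ∘ p ∘ q ∘ s(k, k)
Put back:  r(m ∘ p ∘ q ∘ r(m, q, m), m ∘ p ∘ q ∘ s(k, k), m ∘ p ∘ q ∘ s(q, m))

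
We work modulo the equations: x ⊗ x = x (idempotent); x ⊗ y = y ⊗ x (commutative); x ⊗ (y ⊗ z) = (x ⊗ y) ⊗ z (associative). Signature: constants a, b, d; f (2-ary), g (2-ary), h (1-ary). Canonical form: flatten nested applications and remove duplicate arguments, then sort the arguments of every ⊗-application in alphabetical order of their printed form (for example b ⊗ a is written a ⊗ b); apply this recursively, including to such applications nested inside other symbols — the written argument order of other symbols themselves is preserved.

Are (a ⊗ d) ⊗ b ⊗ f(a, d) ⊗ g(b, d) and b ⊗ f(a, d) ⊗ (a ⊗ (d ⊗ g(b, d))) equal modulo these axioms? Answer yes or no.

Left:  (a ⊗ d) ⊗ b ⊗ f(a, d) ⊗ g(b, d)
  Flatten:  a ⊗ d ⊗ b ⊗ f(a, d) ⊗ g(b, d)
  Sort:  a ⊗ b ⊗ d ⊗ f(a, d) ⊗ g(b, d)
Right:  b ⊗ f(a, d) ⊗ (a ⊗ (d ⊗ g(b, d)))
  Flatten:  b ⊗ f(a, d) ⊗ a ⊗ d ⊗ g(b, d)
  Order the arguments:  a ⊗ b ⊗ d ⊗ f(a, d) ⊗ g(b, d)

Answer: yes — both canonical forms are a ⊗ b ⊗ d ⊗ f(a, d) ⊗ g(b, d)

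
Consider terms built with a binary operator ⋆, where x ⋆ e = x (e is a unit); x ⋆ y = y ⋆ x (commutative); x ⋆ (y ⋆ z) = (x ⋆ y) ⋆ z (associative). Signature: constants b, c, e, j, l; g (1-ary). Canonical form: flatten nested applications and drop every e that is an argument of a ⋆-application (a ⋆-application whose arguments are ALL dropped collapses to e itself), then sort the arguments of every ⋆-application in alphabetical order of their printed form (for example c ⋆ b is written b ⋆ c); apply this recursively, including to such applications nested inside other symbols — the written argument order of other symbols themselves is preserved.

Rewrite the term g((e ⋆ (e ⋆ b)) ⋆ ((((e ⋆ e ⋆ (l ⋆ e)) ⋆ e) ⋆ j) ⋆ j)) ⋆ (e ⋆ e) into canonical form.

Flatten:  g((e ⋆ (e ⋆ b)) ⋆ ((((e ⋆ e ⋆ (l ⋆ e)) ⋆ e) ⋆ j) ⋆ j)) ⋆ e ⋆ e
Simplify inside:  g((e ⋆ (e ⋆ b)) ⋆ ((((e ⋆ e ⋆ (l ⋆ e)) ⋆ e) ⋆ j) ⋆ j))  →  g(b ⋆ j ⋆ j ⋆ l)
Drop the unit:  drop e (×2)
Order the arguments:  g(b ⋆ j ⋆ j ⋆ l)

Answer: g(b ⋆ j ⋆ j ⋆ l)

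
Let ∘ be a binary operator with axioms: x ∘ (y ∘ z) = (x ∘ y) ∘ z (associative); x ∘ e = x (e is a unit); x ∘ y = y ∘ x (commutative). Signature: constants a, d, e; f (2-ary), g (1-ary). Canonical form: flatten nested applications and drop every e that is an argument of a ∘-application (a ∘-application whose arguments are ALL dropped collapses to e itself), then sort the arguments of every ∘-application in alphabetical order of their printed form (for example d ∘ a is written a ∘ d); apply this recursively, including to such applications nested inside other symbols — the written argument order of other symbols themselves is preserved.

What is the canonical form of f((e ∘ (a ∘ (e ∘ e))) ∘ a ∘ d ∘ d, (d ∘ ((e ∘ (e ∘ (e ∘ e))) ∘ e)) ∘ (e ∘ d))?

Answer: f(a ∘ a ∘ d ∘ d, d ∘ d)

Derivation:
Focus inside:  (d ∘ ((e ∘ (e ∘ (e ∘ e))) ∘ e)) ∘ (e ∘ d)
Flatten:  d ∘ e ∘ e ∘ e ∘ e ∘ e ∘ e ∘ d
Units out:  drop e (×6)
Sort arguments:  d ∘ d
Reassemble:  f(a ∘ a ∘ d ∘ d, d ∘ d)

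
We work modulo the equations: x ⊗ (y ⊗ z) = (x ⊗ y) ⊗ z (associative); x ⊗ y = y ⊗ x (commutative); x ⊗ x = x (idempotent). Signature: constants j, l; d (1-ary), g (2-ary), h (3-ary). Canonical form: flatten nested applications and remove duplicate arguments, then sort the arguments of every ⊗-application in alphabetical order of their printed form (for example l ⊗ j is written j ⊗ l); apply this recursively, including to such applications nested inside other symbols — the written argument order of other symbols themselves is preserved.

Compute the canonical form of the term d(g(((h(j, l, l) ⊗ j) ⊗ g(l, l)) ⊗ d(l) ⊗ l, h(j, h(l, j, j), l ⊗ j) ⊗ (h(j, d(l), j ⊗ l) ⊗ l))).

Answer: d(g(d(l) ⊗ g(l, l) ⊗ h(j, l, l) ⊗ j ⊗ l, h(j, d(l), j ⊗ l) ⊗ h(j, h(l, j, j), j ⊗ l) ⊗ l))

Derivation:
Work inside:  h(j, h(l, j, j), l ⊗ j) ⊗ (h(j, d(l), j ⊗ l) ⊗ l)
Un-nest:  h(j, h(l, j, j), l ⊗ j) ⊗ h(j, d(l), j ⊗ l) ⊗ l
Inside:  h(j, h(l, j, j), l ⊗ j)  →  h(j, h(l, j, j), j ⊗ l)
Sort arguments:  h(j, d(l), j ⊗ l) ⊗ h(j, h(l, j, j), j ⊗ l) ⊗ l
Put back:  d(g(d(l) ⊗ g(l, l) ⊗ h(j, l, l) ⊗ j ⊗ l, h(j, d(l), j ⊗ l) ⊗ h(j, h(l, j, j), j ⊗ l) ⊗ l))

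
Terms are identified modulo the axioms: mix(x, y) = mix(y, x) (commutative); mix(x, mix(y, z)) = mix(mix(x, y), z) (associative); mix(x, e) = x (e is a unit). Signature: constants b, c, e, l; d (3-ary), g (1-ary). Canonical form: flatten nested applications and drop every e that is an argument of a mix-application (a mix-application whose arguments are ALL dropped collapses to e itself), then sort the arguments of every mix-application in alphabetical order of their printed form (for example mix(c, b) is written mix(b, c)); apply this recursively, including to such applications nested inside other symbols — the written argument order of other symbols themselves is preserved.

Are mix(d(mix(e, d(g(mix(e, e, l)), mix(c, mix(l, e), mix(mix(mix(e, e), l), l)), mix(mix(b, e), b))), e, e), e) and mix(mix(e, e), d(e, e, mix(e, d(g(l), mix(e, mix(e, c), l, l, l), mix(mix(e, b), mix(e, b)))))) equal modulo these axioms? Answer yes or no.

Answer: no — d(d(g(l), mix(c, l, l, l), mix(b, b)), e, e) vs d(e, e, d(g(l), mix(c, l, l, l), mix(b, b)))

Derivation:
Left:  mix(d(mix(e, d(g(mix(e, e, l)), mix(c, mix(l, e), mix(mix(mix(e, e), l), l)), mix(mix(b, e), b))), e, e), e)
  Canonicalize subterm:  d(mix(e, d(g(mix(e, e, l)), mix(c, mix(l, e), mix(mix(mix(e, e), l), l)), mix(mix(b, e), b))), e, e)  →  d(d(g(l), mix(c, l, l, l), mix(b, b)), e, e)
  Unit:  drop e
  Sort:  d(d(g(l), mix(c, l, l, l), mix(b, b)), e, e)
Right:  mix(mix(e, e), d(e, e, mix(e, d(g(l), mix(e, mix(e, c), l, l, l), mix(mix(e, b), mix(e, b))))))
  Un-nest:  mix(e, e, d(e, e, mix(e, d(g(l), mix(e, mix(e, c), l, l, l), mix(mix(e, b), mix(e, b))))))
  Inside:  d(e, e, mix(e, d(g(l), mix(e, mix(e, c), l, l, l), mix(mix(e, b), mix(e, b)))))  →  d(e, e, d(g(l), mix(c, l, l, l), mix(b, b)))
  Units out:  drop e (×2)
  Sort arguments:  d(e, e, d(g(l), mix(c, l, l, l), mix(b, b)))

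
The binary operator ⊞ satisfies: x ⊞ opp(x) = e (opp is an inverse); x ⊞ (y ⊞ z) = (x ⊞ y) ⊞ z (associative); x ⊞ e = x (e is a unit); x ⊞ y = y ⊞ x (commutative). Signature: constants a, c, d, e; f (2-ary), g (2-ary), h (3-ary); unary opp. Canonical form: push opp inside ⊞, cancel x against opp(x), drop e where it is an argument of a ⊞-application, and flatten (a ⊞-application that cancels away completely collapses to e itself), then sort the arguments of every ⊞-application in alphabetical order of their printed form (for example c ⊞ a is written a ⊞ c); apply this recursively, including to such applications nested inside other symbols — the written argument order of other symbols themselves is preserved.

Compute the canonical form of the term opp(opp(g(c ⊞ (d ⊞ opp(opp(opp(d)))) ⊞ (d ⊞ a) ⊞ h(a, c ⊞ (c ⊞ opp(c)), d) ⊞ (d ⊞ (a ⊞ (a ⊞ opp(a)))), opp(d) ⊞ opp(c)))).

Answer: g(a ⊞ a ⊞ c ⊞ d ⊞ d ⊞ h(a, c, d), opp(c) ⊞ opp(d))

Derivation:
Push opp inside:  distribute opp over ⊞ and collapse double opp
Collect terms:  g(a ⊞ a ⊞ c ⊞ d ⊞ d ⊞ h(a, c, d), opp(c) ⊞ opp(d))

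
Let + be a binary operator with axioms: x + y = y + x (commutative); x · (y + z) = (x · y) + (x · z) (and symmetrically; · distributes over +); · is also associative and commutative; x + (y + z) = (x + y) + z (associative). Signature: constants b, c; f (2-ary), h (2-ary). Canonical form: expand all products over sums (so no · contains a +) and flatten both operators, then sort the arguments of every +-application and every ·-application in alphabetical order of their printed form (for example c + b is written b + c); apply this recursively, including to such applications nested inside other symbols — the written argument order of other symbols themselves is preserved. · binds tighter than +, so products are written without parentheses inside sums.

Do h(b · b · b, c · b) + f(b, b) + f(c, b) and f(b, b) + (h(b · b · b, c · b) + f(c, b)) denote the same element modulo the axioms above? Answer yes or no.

Left:  h(b · b · b, c · b) + f(b, b) + f(c, b)
  Un-nest:  h(b · b · b, b · c) + f(b, b) + f(c, b)
  Sort arguments:  f(b, b) + f(c, b) + h(b · b · b, b · c)
Right:  f(b, b) + (h(b · b · b, c · b) + f(c, b))
  Merge nested applications:  f(b, b) + h(b · b · b, b · c) + f(c, b)
  Order the arguments:  f(b, b) + f(c, b) + h(b · b · b, b · c)

Answer: yes — both canonical forms are f(b, b) + f(c, b) + h(b · b · b, b · c)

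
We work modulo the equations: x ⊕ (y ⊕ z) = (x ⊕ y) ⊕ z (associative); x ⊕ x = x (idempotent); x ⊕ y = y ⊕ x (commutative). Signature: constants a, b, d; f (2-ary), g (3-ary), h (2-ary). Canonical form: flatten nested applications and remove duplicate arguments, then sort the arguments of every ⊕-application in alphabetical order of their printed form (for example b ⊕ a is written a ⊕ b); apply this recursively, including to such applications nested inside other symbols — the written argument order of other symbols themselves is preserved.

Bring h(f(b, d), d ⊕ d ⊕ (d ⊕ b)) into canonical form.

Descend into:  d ⊕ d ⊕ (d ⊕ b)
Flatten:  d ⊕ d ⊕ d ⊕ b
Idempotence:  drop duplicate d, d
Order the arguments:  b ⊕ d
Put back:  h(f(b, d), b ⊕ d)

Answer: h(f(b, d), b ⊕ d)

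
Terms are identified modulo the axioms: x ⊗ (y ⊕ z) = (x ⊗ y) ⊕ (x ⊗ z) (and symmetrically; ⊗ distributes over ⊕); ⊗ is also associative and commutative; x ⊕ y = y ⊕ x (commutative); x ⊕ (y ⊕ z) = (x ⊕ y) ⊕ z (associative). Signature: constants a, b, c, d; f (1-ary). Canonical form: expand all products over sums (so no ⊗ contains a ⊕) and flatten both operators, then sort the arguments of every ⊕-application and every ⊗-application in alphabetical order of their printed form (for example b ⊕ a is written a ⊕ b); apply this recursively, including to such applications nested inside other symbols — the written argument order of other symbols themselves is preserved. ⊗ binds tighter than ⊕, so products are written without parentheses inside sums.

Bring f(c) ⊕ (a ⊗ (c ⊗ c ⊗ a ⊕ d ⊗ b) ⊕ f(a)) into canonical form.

Answer: a ⊗ a ⊗ c ⊗ c ⊕ a ⊗ b ⊗ d ⊕ f(a) ⊕ f(c)

Derivation:
Distribute:  f(c) ⊕ a ⊗ a ⊗ c ⊗ c ⊕ a ⊗ b ⊗ d ⊕ f(a)
Sort arguments:  a ⊗ a ⊗ c ⊗ c ⊕ a ⊗ b ⊗ d ⊕ f(a) ⊕ f(c)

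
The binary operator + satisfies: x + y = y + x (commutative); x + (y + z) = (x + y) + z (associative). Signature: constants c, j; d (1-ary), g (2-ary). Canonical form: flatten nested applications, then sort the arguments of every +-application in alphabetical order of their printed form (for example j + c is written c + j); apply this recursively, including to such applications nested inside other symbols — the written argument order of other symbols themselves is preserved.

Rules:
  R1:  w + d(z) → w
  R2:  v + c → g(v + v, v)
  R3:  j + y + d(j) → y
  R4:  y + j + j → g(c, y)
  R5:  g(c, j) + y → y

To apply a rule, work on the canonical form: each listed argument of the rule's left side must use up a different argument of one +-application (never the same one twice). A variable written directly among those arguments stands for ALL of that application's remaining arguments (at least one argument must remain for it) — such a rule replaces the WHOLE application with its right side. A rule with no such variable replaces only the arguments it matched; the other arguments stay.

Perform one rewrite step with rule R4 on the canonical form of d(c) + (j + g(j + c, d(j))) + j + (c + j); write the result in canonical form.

Canonical form:  c + d(c) + g(c + j, d(j)) + j + j + j
Match R4:  consume j, j;  y := c + d(c) + g(c + j, d(j)) + j
The extension variable absorbs all remaining arguments, so the whole application is rewritten.
Giving:  g(c, c + d(c) + g(c + j, d(j)) + j)

Answer: g(c, c + d(c) + g(c + j, d(j)) + j)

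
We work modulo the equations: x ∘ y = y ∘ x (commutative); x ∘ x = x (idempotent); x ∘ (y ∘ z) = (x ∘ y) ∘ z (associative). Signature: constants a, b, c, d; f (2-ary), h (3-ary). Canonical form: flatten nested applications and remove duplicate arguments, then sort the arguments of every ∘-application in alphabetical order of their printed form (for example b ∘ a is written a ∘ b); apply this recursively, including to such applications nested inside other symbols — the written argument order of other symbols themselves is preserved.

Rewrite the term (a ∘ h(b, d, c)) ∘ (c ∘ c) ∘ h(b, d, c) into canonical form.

Un-nest:  a ∘ h(b, d, c) ∘ c ∘ c ∘ h(b, d, c)
Deduplicate:  drop duplicate c, h(b, d, c)
Sort arguments:  a ∘ c ∘ h(b, d, c)

Answer: a ∘ c ∘ h(b, d, c)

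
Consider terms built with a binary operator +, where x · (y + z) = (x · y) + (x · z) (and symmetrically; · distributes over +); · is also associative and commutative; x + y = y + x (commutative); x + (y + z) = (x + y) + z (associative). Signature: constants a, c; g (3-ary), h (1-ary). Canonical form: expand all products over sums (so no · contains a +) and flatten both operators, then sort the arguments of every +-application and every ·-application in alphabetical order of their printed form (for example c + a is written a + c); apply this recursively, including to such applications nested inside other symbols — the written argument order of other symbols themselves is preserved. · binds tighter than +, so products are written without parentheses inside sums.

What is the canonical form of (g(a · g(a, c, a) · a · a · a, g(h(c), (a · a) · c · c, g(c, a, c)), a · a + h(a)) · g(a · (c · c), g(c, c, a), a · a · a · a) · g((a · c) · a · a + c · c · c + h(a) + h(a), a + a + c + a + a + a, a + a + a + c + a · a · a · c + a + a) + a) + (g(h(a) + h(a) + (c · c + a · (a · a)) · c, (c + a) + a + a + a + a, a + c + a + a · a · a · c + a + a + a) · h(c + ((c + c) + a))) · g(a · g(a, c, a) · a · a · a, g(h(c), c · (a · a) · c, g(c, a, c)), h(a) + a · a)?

Expand:  g(a · a · a · a · g(a, c, a), g(h(c), a · a · c · c, g(c, a, c)), a · a + h(a)) · g(a · a · a · c + c · c · c + h(a) + h(a), a + a + a + a + a + c, a + a + a + a + a + a · a · a · c + c) · g(a · c · c, g(c, c, a), a · a · a · a) + a + g(a · a · a · a · g(a, c, a), g(h(c), a · a · c · c, g(c, a, c)), a · a + h(a)) · g(a · a · a · c + c · c · c + h(a) + h(a), a + a + a + a + a + c, a + a + a + a + a + a · a · a · c + c) · h(a + c + c + c)
Order the arguments:  a + g(a · a · a · a · g(a, c, a), g(h(c), a · a · c · c, g(c, a, c)), a · a + h(a)) · g(a · a · a · c + c · c · c + h(a) + h(a), a + a + a + a + a + c, a + a + a + a + a + a · a · a · c + c) · g(a · c · c, g(c, c, a), a · a · a · a) + g(a · a · a · a · g(a, c, a), g(h(c), a · a · c · c, g(c, a, c)), a · a + h(a)) · g(a · a · a · c + c · c · c + h(a) + h(a), a + a + a + a + a + c, a + a + a + a + a + a · a · a · c + c) · h(a + c + c + c)

Answer: a + g(a · a · a · a · g(a, c, a), g(h(c), a · a · c · c, g(c, a, c)), a · a + h(a)) · g(a · a · a · c + c · c · c + h(a) + h(a), a + a + a + a + a + c, a + a + a + a + a + a · a · a · c + c) · g(a · c · c, g(c, c, a), a · a · a · a) + g(a · a · a · a · g(a, c, a), g(h(c), a · a · c · c, g(c, a, c)), a · a + h(a)) · g(a · a · a · c + c · c · c + h(a) + h(a), a + a + a + a + a + c, a + a + a + a + a + a · a · a · c + c) · h(a + c + c + c)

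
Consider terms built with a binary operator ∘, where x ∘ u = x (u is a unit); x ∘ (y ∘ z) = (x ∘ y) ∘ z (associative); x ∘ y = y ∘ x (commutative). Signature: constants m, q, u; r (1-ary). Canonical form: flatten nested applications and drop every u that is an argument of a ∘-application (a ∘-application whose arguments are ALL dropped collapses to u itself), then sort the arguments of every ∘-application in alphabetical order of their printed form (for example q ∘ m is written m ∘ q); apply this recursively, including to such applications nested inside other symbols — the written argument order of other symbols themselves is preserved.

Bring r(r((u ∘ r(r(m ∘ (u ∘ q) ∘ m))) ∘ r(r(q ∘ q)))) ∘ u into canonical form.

Simplify inside:  r(r((u ∘ r(r(m ∘ (u ∘ q) ∘ m))) ∘ r(r(q ∘ q))))  →  r(r(r(r(m ∘ m ∘ q)) ∘ r(r(q ∘ q))))
Units out:  drop u
Sort arguments:  r(r(r(r(m ∘ m ∘ q)) ∘ r(r(q ∘ q))))

Answer: r(r(r(r(m ∘ m ∘ q)) ∘ r(r(q ∘ q))))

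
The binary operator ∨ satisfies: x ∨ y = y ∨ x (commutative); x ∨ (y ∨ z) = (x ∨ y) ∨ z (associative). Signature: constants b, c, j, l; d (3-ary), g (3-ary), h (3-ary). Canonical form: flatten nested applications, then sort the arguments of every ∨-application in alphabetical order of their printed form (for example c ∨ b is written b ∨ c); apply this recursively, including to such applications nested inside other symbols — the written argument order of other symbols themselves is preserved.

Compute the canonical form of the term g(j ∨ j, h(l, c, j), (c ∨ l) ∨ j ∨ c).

Answer: g(j ∨ j, h(l, c, j), c ∨ c ∨ j ∨ l)

Derivation:
Descend into:  (c ∨ l) ∨ j ∨ c
Un-nest:  c ∨ l ∨ j ∨ c
Order the arguments:  c ∨ c ∨ j ∨ l
Rebuild:  g(j ∨ j, h(l, c, j), c ∨ c ∨ j ∨ l)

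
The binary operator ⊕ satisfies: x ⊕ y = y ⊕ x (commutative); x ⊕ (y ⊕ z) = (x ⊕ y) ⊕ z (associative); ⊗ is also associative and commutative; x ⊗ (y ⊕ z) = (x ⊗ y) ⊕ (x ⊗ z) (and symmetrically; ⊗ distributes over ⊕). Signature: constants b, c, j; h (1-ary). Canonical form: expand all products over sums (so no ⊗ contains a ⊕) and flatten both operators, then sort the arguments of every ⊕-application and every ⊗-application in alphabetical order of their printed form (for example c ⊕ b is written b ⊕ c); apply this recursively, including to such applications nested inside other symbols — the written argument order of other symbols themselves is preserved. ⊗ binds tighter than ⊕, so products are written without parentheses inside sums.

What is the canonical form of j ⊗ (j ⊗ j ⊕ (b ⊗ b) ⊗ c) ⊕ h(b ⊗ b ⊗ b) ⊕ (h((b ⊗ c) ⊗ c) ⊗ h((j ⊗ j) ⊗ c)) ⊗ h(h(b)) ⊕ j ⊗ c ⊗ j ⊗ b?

Answer: b ⊗ b ⊗ c ⊗ j ⊕ b ⊗ c ⊗ j ⊗ j ⊕ h(b ⊗ b ⊗ b) ⊕ h(b ⊗ c ⊗ c) ⊗ h(c ⊗ j ⊗ j) ⊗ h(h(b)) ⊕ j ⊗ j ⊗ j

Derivation:
Distribute:  j ⊗ j ⊗ j ⊕ b ⊗ b ⊗ c ⊗ j ⊕ h(b ⊗ b ⊗ b) ⊕ h(b ⊗ c ⊗ c) ⊗ h(c ⊗ j ⊗ j) ⊗ h(h(b)) ⊕ b ⊗ c ⊗ j ⊗ j
Sort arguments:  b ⊗ b ⊗ c ⊗ j ⊕ b ⊗ c ⊗ j ⊗ j ⊕ h(b ⊗ b ⊗ b) ⊕ h(b ⊗ c ⊗ c) ⊗ h(c ⊗ j ⊗ j) ⊗ h(h(b)) ⊕ j ⊗ j ⊗ j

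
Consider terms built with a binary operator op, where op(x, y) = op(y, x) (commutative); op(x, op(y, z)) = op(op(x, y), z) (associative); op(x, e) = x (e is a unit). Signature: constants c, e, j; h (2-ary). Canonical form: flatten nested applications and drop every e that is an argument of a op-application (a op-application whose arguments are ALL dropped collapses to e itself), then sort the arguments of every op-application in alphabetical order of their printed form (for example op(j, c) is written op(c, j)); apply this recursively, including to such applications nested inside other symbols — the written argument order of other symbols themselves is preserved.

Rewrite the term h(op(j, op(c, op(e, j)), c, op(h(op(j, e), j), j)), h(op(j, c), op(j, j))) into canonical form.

Answer: h(op(c, c, h(j, j), j, j, j), h(op(c, j), op(j, j)))

Derivation:
Work inside:  op(j, op(c, op(e, j)), c, op(h(op(j, e), j), j))
Un-nest:  op(j, c, e, j, c, h(op(j, e), j), j)
Canonicalize subterm:  h(op(j, e), j)  →  h(j, j)
Unit:  drop e
Sort:  op(c, c, h(j, j), j, j, j)
Rebuild:  h(op(c, c, h(j, j), j, j, j), h(op(c, j), op(j, j)))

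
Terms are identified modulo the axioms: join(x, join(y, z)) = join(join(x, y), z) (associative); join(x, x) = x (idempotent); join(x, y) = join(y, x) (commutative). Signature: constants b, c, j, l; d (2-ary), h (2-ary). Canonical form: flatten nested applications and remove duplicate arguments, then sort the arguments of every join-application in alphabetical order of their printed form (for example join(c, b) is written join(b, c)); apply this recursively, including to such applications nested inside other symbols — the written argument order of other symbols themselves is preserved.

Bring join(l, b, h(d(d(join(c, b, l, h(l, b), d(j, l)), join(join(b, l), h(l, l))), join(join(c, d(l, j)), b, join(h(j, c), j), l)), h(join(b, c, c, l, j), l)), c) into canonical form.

Answer: join(b, c, h(d(d(join(b, c, d(j, l), h(l, b), l), join(b, h(l, l), l)), join(b, c, d(l, j), h(j, c), j, l)), h(join(b, c, j, l), l)), l)

Derivation:
Canonicalize subterm:  h(d(d(join(c, b, l, h(l, b), d(j, l)), join(join(b, l), h(l, l))), join(join(c, d(l, j)), b, join(h(j, c), j), l)), h(join(b, c, c, l, j), l))  →  h(d(d(join(b, c, d(j, l), h(l, b), l), join(b, h(l, l), l)), join(b, c, d(l, j), h(j, c), j, l)), h(join(b, c, j, l), l))
Order the arguments:  join(b, c, h(d(d(join(b, c, d(j, l), h(l, b), l), join(b, h(l, l), l)), join(b, c, d(l, j), h(j, c), j, l)), h(join(b, c, j, l), l)), l)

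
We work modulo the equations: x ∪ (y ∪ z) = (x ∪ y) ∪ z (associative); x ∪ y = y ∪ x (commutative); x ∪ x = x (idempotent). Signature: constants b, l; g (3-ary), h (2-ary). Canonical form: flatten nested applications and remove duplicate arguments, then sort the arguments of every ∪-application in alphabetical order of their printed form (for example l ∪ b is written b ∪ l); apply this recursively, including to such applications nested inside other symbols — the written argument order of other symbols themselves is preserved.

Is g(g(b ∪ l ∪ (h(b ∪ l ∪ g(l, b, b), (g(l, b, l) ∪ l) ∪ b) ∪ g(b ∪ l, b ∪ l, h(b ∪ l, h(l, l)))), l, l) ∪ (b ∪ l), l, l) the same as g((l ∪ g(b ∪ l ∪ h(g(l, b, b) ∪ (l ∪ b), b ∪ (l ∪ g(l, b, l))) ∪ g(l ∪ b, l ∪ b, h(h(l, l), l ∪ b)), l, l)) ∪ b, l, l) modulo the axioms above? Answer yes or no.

Left:  g(g(b ∪ l ∪ (h(b ∪ l ∪ g(l, b, b), (g(l, b, l) ∪ l) ∪ b) ∪ g(b ∪ l, b ∪ l, h(b ∪ l, h(l, l)))), l, l) ∪ (b ∪ l), l, l)
  Descend into:  g(b ∪ l ∪ (h(b ∪ l ∪ g(l, b, b), (g(l, b, l) ∪ l) ∪ b) ∪ g(b ∪ l, b ∪ l, h(b ∪ l, h(l, l)))), l, l) ∪ (b ∪ l)
  Un-nest:  g(b ∪ l ∪ (h(b ∪ l ∪ g(l, b, b), (g(l, b, l) ∪ l) ∪ b) ∪ g(b ∪ l, b ∪ l, h(b ∪ l, h(l, l)))), l, l) ∪ b ∪ l
  Inside:  g(b ∪ l ∪ (h(b ∪ l ∪ g(l, b, b), (g(l, b, l) ∪ l) ∪ b) ∪ g(b ∪ l, b ∪ l, h(b ∪ l, h(l, l)))), l, l)  →  g(b ∪ g(b ∪ l, b ∪ l, h(b ∪ l, h(l, l))) ∪ h(b ∪ g(l, b, b) ∪ l, b ∪ g(l, b, l) ∪ l) ∪ l, l, l)
  Order the arguments:  b ∪ g(b ∪ g(b ∪ l, b ∪ l, h(b ∪ l, h(l, l))) ∪ h(b ∪ g(l, b, b) ∪ l, b ∪ g(l, b, l) ∪ l) ∪ l, l, l) ∪ l
  Reassemble:  g(b ∪ g(b ∪ g(b ∪ l, b ∪ l, h(b ∪ l, h(l, l))) ∪ h(b ∪ g(l, b, b) ∪ l, b ∪ g(l, b, l) ∪ l) ∪ l, l, l) ∪ l, l, l)
Right:  g((l ∪ g(b ∪ l ∪ h(g(l, b, b) ∪ (l ∪ b), b ∪ (l ∪ g(l, b, l))) ∪ g(l ∪ b, l ∪ b, h(h(l, l), l ∪ b)), l, l)) ∪ b, l, l)
  Work inside:  (l ∪ g(b ∪ l ∪ h(g(l, b, b) ∪ (l ∪ b), b ∪ (l ∪ g(l, b, l))) ∪ g(l ∪ b, l ∪ b, h(h(l, l), l ∪ b)), l, l)) ∪ b
  Un-nest:  l ∪ g(b ∪ l ∪ h(g(l, b, b) ∪ (l ∪ b), b ∪ (l ∪ g(l, b, l))) ∪ g(l ∪ b, l ∪ b, h(h(l, l), l ∪ b)), l, l) ∪ b
  Canonicalize subterm:  g(b ∪ l ∪ h(g(l, b, b) ∪ (l ∪ b), b ∪ (l ∪ g(l, b, l))) ∪ g(l ∪ b, l ∪ b, h(h(l, l), l ∪ b)), l, l)  →  g(b ∪ g(b ∪ l, b ∪ l, h(h(l, l), b ∪ l)) ∪ h(b ∪ g(l, b, b) ∪ l, b ∪ g(l, b, l) ∪ l) ∪ l, l, l)
  Order the arguments:  b ∪ g(b ∪ g(b ∪ l, b ∪ l, h(h(l, l), b ∪ l)) ∪ h(b ∪ g(l, b, b) ∪ l, b ∪ g(l, b, l) ∪ l) ∪ l, l, l) ∪ l
  Rebuild:  g(b ∪ g(b ∪ g(b ∪ l, b ∪ l, h(h(l, l), b ∪ l)) ∪ h(b ∪ g(l, b, b) ∪ l, b ∪ g(l, b, l) ∪ l) ∪ l, l, l) ∪ l, l, l)

Answer: no — g(b ∪ g(b ∪ g(b ∪ l, b ∪ l, h(b ∪ l, h(l, l))) ∪ h(b ∪ g(l, b, b) ∪ l, b ∪ g(l, b, l) ∪ l) ∪ l, l, l) ∪ l, l, l) vs g(b ∪ g(b ∪ g(b ∪ l, b ∪ l, h(h(l, l), b ∪ l)) ∪ h(b ∪ g(l, b, b) ∪ l, b ∪ g(l, b, l) ∪ l) ∪ l, l, l) ∪ l, l, l)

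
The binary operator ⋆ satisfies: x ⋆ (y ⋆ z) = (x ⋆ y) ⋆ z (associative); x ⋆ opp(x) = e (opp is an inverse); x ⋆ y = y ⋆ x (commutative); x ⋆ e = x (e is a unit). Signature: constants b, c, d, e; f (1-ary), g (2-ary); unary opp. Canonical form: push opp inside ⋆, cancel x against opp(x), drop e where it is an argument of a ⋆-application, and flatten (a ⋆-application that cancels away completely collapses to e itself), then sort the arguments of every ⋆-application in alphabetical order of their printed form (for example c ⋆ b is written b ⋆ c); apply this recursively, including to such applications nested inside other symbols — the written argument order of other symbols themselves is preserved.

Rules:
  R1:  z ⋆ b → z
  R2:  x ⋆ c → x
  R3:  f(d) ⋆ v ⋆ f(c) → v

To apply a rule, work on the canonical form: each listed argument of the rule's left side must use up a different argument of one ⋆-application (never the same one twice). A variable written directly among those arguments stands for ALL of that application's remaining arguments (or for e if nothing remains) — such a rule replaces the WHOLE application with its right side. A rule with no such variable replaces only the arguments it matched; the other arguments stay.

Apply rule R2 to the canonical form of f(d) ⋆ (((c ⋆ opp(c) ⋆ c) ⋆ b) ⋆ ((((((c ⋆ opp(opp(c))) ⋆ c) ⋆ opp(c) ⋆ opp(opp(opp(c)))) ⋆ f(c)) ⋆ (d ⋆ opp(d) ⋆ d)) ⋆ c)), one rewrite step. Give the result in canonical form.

Canonical form:  b ⋆ c ⋆ c ⋆ c ⋆ d ⋆ f(c) ⋆ f(d)
Match R2:  consume c;  x := b ⋆ c ⋆ c ⋆ d ⋆ f(c) ⋆ f(d)
Every leftover argument binds to the variable; the entire application is replaced.
Result:  b ⋆ c ⋆ c ⋆ d ⋆ f(c) ⋆ f(d)

Answer: b ⋆ c ⋆ c ⋆ d ⋆ f(c) ⋆ f(d)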